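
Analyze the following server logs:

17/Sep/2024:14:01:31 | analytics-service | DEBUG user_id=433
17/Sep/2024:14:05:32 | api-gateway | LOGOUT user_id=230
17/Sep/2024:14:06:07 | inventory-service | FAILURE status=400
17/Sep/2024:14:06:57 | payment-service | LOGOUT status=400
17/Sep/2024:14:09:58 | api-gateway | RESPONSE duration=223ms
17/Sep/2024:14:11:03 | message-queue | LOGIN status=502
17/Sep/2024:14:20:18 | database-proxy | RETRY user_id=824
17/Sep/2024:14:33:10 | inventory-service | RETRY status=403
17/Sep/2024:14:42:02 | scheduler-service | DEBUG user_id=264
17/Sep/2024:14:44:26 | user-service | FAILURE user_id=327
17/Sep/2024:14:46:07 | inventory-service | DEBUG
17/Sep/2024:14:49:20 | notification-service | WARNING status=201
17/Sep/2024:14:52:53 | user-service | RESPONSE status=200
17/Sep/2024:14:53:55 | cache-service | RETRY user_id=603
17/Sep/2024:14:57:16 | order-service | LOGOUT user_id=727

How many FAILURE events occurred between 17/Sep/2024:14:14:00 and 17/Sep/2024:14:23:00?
0

To count events in the time window:

1. Window boundaries: 17/Sep/2024:14:14:00 to 17/Sep/2024:14:23:00
2. Filter for FAILURE events within this window
3. Count matching events: 0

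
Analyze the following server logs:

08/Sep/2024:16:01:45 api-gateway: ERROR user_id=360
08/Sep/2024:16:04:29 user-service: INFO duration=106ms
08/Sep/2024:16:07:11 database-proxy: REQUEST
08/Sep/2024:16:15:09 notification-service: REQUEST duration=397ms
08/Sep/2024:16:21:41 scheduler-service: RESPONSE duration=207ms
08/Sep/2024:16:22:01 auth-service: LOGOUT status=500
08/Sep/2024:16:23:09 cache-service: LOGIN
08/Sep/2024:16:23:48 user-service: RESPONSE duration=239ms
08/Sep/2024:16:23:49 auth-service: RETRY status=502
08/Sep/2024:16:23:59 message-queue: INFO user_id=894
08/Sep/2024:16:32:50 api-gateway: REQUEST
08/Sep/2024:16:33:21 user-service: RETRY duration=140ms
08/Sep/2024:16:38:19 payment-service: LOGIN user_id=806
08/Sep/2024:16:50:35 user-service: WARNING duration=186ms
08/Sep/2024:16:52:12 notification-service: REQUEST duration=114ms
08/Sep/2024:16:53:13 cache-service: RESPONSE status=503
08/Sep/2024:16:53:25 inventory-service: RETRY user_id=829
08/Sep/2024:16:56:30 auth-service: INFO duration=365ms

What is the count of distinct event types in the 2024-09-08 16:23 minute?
4

To count unique event types:

1. Filter events in the minute starting at 2024-09-08 16:23
2. Extract event types from matching entries
3. Count unique types: 4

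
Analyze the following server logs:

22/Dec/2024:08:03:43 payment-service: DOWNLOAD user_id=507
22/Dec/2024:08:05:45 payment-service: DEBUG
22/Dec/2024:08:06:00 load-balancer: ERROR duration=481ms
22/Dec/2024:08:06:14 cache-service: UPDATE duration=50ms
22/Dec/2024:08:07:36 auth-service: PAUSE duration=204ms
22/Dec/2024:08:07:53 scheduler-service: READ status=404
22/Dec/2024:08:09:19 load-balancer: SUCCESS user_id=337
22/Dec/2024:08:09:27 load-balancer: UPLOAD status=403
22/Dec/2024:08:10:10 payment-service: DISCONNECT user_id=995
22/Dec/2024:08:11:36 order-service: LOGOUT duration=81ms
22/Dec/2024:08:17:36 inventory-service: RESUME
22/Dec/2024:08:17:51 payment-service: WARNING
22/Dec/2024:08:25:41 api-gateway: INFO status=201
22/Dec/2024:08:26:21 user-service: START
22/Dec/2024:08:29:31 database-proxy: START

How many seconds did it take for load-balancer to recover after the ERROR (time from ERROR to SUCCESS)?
199

To calculate recovery time:

1. Find ERROR event for load-balancer: 22/Dec/2024:08:06:00
2. Find next SUCCESS event for load-balancer: 22/Dec/2024:08:09:19
3. Recovery time: 22/Dec/2024:08:09:19 - 22/Dec/2024:08:06:00 = 199 seconds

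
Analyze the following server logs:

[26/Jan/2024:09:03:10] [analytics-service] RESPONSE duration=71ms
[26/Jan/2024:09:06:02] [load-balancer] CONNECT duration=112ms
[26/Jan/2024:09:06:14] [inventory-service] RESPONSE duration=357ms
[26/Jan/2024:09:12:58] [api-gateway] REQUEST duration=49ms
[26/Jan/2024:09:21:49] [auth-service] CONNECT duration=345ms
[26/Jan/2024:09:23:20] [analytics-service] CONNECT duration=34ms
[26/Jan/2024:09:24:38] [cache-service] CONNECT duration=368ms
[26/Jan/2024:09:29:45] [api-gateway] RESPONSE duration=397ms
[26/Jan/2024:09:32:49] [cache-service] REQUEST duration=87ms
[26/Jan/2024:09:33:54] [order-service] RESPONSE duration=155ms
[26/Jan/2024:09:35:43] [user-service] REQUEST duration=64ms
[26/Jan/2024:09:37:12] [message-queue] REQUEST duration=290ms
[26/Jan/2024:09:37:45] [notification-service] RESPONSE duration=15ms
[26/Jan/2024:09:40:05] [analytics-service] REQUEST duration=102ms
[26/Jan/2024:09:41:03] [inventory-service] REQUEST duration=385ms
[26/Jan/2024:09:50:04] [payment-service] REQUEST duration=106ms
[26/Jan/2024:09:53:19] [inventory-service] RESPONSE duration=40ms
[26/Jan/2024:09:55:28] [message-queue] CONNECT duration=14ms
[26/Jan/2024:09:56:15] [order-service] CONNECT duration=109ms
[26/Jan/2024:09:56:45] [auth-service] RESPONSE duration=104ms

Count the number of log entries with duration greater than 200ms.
6

To count timeouts:

1. Threshold: 200ms
2. Extract duration from each log entry
3. Count entries where duration > 200
4. Timeout count: 6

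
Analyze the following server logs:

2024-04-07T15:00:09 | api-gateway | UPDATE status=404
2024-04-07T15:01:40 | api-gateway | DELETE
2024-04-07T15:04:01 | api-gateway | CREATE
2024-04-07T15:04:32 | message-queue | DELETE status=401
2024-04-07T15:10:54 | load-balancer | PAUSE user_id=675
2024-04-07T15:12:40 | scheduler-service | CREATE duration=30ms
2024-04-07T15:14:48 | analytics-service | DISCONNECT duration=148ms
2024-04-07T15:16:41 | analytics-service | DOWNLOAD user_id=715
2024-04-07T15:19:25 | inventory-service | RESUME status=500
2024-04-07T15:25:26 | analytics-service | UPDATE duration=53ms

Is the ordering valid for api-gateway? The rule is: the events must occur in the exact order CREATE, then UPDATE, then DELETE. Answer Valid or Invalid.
Invalid

To validate ordering:

1. Required order: CREATE → UPDATE → DELETE
2. Rule: the events must occur in the exact order CREATE, then UPDATE, then DELETE
3. Check actual order of events for api-gateway
4. Result: Invalid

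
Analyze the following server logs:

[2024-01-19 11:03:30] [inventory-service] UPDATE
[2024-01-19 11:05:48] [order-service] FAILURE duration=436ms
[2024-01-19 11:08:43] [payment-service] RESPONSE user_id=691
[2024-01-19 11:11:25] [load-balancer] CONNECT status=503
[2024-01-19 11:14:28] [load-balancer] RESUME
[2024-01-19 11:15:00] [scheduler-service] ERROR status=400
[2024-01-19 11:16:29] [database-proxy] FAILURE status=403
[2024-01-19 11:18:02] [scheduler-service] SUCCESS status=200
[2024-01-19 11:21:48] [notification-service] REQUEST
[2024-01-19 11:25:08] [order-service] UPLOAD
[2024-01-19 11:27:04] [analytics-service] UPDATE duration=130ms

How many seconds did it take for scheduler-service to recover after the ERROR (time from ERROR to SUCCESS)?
182

To calculate recovery time:

1. Find ERROR event for scheduler-service: 2024-01-19 11:15:00
2. Find next SUCCESS event for scheduler-service: 2024-01-19 11:18:02
3. Recovery time: 2024-01-19 11:18:02 - 2024-01-19 11:15:00 = 182 seconds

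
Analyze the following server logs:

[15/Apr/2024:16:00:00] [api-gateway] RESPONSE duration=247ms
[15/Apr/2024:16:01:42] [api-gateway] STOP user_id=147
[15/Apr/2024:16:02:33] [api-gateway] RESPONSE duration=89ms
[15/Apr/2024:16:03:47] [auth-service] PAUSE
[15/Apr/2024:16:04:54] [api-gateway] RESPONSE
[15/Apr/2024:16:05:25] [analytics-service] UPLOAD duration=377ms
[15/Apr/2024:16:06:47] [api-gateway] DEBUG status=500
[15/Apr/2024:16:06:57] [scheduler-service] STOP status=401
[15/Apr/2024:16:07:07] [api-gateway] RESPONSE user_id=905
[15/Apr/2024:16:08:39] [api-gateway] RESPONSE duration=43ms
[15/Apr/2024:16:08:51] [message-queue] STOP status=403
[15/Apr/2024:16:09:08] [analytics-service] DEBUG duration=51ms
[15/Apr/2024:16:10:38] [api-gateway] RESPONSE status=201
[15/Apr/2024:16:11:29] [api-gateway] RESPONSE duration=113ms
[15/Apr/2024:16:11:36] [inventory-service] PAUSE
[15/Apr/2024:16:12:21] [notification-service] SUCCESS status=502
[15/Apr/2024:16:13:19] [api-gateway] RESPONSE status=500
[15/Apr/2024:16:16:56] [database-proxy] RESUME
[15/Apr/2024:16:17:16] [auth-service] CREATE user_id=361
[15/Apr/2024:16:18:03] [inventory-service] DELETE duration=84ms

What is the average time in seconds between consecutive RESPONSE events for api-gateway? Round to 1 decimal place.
114.1

To calculate average interval:

1. Find all RESPONSE events for api-gateway in order
2. Calculate time gaps between consecutive events
3. Compute mean of gaps: 799 / 7 = 114.1 seconds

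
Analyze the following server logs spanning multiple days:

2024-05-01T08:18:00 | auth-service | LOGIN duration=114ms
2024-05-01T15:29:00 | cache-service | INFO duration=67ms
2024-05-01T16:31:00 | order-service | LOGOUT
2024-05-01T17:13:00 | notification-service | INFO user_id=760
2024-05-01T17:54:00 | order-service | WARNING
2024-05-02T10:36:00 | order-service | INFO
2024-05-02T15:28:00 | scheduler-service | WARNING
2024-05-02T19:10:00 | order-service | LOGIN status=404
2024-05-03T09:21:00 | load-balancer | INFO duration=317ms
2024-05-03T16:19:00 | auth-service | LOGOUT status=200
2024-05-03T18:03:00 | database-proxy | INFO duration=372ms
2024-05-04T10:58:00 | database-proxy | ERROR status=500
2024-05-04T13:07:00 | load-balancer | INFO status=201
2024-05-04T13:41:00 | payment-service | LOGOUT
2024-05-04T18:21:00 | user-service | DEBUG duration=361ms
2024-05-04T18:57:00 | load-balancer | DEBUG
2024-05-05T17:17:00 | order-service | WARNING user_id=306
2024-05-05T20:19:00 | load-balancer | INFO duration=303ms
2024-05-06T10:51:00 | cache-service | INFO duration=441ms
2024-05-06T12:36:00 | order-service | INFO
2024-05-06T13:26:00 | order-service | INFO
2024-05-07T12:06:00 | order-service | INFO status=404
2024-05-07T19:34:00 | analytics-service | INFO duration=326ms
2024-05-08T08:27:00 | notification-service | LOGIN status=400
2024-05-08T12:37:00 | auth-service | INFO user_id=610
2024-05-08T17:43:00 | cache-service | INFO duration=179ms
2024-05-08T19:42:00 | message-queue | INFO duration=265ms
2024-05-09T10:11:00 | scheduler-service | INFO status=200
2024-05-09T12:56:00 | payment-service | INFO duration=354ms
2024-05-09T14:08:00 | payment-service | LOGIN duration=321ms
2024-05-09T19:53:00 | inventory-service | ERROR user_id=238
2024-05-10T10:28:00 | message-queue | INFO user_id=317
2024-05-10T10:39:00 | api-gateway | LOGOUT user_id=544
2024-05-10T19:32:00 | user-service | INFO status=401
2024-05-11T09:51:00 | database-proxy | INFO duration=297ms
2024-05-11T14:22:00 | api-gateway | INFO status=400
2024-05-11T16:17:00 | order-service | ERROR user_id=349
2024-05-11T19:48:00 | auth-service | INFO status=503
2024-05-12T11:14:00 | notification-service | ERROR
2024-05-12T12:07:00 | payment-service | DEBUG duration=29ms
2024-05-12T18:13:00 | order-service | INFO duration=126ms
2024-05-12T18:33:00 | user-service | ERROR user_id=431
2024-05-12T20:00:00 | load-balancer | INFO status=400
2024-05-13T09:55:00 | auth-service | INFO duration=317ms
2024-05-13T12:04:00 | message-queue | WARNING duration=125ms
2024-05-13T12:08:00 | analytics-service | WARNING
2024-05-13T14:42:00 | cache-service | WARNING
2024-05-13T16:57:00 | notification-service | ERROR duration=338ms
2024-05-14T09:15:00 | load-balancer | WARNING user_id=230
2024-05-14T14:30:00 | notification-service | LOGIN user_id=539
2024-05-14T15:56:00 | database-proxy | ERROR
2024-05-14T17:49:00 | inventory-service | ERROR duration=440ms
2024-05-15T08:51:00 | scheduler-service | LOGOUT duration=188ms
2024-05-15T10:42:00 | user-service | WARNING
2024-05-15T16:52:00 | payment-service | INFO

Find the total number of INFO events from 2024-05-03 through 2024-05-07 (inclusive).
9

To filter by date range:

1. Date range: 2024-05-03 through 2024-05-07, both dates inclusive
2. Filter for INFO events whose date falls in this range
3. Count matching events: 9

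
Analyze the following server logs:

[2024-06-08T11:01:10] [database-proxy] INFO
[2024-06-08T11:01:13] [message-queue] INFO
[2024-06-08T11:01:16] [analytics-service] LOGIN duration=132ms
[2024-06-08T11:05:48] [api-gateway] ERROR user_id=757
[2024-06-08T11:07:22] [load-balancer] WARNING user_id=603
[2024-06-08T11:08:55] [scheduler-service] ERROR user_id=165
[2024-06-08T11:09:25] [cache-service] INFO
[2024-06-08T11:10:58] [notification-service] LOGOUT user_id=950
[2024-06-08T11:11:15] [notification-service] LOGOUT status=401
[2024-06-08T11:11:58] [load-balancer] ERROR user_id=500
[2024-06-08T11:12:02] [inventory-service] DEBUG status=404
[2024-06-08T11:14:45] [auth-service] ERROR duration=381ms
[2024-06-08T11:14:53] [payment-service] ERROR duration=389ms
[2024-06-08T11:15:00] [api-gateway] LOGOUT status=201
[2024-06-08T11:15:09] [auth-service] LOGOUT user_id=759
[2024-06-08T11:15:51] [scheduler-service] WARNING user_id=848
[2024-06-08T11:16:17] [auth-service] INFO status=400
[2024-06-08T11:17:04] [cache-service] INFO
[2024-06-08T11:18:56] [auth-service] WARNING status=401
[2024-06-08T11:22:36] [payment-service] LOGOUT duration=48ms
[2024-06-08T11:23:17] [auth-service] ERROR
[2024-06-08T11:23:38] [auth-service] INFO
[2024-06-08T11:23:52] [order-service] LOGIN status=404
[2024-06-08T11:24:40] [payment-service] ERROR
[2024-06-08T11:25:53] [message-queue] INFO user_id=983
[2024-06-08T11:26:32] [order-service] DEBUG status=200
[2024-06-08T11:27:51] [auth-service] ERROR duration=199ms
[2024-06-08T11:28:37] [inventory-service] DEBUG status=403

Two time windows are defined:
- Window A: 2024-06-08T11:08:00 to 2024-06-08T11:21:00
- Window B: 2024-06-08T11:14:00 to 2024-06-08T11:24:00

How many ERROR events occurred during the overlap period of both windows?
2

To find overlap events:

1. Window A: 2024-06-08T11:08:00 to 2024-06-08T11:21:00
2. Window B: 2024-06-08T11:14:00 to 2024-06-08T11:24:00
3. Overlap period: 2024-06-08T11:14:00 to 2024-06-08T11:21:00
4. Count ERROR events in overlap: 2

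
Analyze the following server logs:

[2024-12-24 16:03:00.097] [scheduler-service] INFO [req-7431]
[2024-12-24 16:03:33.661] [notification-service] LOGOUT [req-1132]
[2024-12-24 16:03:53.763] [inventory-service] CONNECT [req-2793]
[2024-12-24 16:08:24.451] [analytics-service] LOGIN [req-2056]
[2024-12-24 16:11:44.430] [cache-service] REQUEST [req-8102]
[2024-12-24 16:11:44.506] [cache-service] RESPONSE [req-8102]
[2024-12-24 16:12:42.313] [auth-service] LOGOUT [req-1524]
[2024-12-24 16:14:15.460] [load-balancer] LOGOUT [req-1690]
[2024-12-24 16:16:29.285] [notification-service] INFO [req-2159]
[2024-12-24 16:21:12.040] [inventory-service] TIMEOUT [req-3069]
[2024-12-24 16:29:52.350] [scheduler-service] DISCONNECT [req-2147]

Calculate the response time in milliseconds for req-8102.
76

To calculate latency:

1. Find REQUEST with id req-8102: 2024-12-24 16:11:44.430
2. Find RESPONSE with id req-8102: 2024-12-24 16:11:44.506
3. Latency: 2024-12-24 16:11:44.506 - 2024-12-24 16:11:44.430 = 76ms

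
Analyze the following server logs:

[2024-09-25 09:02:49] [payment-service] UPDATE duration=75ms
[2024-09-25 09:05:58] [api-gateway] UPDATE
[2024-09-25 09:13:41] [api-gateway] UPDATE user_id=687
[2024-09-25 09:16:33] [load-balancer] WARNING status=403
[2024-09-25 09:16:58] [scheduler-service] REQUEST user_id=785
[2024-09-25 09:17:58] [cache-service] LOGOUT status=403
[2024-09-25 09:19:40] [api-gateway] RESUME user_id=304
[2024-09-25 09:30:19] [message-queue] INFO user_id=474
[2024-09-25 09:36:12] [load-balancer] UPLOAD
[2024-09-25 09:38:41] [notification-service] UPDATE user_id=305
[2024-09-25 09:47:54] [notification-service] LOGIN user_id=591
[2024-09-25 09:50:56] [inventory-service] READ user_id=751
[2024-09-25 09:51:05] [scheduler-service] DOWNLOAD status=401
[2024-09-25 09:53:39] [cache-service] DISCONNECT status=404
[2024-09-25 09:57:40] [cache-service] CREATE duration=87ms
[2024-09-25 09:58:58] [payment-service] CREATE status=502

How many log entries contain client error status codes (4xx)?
4

To find matching entries:

1. Pattern to match: client error status codes (4xx)
2. Scan each log entry for the pattern
3. Count matches: 4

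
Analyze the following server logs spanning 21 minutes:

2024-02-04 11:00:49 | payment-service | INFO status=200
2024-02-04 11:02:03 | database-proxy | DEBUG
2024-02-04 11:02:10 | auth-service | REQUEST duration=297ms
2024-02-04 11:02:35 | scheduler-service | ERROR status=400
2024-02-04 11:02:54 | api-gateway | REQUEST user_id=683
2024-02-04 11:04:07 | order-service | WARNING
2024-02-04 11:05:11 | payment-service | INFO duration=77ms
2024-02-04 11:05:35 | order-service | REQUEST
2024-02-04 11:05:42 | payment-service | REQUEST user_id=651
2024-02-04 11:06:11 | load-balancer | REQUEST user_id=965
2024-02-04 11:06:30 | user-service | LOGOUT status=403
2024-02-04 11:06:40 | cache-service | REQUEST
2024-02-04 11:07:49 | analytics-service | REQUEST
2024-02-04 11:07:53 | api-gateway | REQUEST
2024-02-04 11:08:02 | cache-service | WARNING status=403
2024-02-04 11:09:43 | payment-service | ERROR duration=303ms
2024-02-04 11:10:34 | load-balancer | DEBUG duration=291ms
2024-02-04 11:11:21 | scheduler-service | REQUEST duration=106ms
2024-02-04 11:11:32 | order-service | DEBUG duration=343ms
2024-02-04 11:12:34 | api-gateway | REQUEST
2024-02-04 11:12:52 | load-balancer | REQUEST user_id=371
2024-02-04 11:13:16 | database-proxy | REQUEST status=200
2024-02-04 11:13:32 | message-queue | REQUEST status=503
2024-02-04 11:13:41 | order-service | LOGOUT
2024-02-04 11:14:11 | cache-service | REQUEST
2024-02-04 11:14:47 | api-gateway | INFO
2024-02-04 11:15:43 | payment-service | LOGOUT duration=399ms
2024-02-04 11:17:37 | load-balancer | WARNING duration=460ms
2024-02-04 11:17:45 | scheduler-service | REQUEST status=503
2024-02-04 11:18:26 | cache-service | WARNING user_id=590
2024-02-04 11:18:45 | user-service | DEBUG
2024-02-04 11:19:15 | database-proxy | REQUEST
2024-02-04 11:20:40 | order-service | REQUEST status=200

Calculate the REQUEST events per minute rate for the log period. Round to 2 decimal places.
0.81

To calculate the rate:

1. Count total REQUEST events: 17
2. Total time period: 21 minutes
3. Rate = 17 / 21 = 0.81 events per minute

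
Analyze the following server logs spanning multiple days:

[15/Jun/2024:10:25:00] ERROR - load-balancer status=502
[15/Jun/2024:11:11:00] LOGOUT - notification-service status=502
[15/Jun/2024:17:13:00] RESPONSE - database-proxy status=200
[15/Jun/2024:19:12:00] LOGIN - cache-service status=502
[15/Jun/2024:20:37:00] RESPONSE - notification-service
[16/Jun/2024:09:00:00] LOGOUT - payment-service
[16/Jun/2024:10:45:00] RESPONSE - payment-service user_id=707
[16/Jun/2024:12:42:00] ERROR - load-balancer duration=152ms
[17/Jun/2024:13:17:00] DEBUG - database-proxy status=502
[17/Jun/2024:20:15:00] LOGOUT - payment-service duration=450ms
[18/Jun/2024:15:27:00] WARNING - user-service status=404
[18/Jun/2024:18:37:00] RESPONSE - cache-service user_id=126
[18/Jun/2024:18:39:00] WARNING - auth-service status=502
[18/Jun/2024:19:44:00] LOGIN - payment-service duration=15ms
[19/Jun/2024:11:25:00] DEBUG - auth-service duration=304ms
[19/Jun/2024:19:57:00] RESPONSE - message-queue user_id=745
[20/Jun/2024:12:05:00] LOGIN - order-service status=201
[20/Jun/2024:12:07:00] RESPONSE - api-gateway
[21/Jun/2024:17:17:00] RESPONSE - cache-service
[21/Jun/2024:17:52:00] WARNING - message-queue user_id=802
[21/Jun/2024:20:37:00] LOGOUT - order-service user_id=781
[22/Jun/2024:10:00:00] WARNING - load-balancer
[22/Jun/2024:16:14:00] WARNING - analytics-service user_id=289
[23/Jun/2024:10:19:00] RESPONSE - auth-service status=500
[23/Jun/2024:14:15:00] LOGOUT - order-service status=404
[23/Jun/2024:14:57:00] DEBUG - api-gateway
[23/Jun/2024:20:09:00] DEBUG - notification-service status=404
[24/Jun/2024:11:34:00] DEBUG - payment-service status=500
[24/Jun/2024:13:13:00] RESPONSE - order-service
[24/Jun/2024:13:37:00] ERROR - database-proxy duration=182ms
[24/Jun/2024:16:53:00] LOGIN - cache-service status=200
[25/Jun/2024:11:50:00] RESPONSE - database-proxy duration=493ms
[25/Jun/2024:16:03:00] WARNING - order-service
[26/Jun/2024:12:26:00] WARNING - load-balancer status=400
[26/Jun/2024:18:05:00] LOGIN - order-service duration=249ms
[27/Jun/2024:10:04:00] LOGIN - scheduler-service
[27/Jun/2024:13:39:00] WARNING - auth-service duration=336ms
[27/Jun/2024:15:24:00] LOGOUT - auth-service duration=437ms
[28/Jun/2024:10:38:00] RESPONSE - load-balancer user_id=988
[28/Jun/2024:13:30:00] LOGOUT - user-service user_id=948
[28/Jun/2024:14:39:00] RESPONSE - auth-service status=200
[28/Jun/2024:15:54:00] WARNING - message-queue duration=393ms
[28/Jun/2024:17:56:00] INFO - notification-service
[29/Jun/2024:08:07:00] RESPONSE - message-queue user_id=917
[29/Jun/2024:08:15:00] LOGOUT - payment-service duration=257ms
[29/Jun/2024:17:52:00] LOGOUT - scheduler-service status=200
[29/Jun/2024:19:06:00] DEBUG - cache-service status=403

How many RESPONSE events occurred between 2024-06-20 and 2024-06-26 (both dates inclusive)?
5

To filter by date range:

1. Date range: 2024-06-20 through 2024-06-26, both dates inclusive
2. Filter for RESPONSE events whose date falls in this range
3. Count matching events: 5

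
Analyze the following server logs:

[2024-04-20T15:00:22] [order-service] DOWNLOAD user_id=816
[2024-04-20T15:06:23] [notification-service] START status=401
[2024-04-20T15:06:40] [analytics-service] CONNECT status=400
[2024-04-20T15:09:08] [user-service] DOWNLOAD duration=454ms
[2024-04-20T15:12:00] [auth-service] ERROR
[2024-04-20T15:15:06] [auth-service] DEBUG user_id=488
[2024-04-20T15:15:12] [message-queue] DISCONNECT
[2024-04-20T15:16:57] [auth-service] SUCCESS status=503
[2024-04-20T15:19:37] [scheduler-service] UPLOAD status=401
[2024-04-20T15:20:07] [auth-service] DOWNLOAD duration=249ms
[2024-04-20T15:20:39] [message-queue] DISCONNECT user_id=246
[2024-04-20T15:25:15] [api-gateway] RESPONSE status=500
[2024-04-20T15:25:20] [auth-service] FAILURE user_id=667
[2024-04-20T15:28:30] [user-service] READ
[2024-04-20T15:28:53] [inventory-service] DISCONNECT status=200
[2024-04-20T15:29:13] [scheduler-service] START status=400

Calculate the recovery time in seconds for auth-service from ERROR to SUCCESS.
297

To calculate recovery time:

1. Find ERROR event for auth-service: 2024-04-20T15:12:00
2. Find next SUCCESS event for auth-service: 2024-04-20T15:16:57
3. Recovery time: 2024-04-20T15:16:57 - 2024-04-20T15:12:00 = 297 seconds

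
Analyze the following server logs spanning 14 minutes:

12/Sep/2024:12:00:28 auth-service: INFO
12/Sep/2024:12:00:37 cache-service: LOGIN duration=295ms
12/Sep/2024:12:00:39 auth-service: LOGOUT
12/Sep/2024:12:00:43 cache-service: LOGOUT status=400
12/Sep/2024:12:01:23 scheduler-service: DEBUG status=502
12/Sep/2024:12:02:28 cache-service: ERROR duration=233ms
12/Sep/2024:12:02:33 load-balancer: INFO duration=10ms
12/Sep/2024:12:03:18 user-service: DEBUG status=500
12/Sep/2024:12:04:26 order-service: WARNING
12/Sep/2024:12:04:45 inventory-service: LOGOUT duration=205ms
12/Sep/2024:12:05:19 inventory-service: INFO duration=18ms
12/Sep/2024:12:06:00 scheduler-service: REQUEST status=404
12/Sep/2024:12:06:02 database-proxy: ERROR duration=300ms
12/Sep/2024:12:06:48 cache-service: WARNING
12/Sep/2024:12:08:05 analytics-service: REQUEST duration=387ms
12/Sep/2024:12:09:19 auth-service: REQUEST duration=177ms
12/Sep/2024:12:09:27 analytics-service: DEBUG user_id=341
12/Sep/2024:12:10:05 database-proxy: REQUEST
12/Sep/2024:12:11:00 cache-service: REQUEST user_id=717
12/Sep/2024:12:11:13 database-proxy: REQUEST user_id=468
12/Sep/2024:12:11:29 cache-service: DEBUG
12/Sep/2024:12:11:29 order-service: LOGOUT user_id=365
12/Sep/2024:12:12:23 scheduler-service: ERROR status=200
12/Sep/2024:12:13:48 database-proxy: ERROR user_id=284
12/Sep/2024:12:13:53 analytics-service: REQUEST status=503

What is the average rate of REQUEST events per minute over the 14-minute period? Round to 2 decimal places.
0.5

To calculate the rate:

1. Count total REQUEST events: 7
2. Total time period: 14 minutes
3. Rate = 7 / 14 = 0.5 events per minute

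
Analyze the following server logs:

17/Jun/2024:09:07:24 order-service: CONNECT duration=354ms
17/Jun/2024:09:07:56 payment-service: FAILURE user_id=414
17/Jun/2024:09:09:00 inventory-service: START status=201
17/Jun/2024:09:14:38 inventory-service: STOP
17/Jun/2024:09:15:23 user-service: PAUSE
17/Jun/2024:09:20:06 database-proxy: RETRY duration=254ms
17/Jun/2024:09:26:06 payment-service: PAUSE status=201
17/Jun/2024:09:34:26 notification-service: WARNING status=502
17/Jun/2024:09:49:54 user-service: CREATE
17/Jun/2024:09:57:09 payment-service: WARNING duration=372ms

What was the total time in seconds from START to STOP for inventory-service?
338

To calculate state duration:

1. Find START event for inventory-service: 17/Jun/2024:09:09:00
2. Find STOP event for inventory-service: 17/Jun/2024:09:14:38
3. Calculate duration: 17/Jun/2024:09:14:38 - 17/Jun/2024:09:09:00 = 338 seconds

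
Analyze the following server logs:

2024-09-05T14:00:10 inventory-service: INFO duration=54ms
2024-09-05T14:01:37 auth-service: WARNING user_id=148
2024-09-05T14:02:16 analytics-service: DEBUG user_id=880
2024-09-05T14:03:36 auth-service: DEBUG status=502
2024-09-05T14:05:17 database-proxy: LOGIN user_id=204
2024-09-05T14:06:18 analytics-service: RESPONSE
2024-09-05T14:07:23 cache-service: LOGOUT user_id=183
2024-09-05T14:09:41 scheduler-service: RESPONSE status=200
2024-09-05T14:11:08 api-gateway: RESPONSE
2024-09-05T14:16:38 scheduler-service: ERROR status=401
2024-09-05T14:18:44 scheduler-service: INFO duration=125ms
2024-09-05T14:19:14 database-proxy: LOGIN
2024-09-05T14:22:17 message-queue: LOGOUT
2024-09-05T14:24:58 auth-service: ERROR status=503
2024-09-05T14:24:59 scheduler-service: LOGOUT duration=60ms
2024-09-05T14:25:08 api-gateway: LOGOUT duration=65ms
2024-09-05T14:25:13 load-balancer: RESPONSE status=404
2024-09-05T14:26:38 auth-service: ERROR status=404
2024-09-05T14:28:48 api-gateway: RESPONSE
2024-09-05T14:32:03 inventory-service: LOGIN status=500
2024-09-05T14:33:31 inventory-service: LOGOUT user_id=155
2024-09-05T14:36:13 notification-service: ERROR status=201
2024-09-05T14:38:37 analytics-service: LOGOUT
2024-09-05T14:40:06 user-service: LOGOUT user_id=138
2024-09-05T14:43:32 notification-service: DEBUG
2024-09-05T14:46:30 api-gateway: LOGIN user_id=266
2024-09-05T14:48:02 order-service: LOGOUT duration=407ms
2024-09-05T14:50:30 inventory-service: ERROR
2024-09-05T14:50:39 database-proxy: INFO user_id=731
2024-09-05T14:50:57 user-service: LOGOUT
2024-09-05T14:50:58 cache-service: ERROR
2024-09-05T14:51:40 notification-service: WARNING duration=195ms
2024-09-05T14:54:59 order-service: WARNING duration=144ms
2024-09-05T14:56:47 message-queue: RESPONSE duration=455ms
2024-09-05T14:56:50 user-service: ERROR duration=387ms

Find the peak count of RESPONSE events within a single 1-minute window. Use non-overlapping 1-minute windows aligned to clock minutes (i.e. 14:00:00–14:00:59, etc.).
1

To find the burst window:

1. Divide the log period into non-overlapping 1-minute windows starting at 14:00
2. Count RESPONSE events in each window
3. Find the window with maximum count
4. Maximum events in a window: 1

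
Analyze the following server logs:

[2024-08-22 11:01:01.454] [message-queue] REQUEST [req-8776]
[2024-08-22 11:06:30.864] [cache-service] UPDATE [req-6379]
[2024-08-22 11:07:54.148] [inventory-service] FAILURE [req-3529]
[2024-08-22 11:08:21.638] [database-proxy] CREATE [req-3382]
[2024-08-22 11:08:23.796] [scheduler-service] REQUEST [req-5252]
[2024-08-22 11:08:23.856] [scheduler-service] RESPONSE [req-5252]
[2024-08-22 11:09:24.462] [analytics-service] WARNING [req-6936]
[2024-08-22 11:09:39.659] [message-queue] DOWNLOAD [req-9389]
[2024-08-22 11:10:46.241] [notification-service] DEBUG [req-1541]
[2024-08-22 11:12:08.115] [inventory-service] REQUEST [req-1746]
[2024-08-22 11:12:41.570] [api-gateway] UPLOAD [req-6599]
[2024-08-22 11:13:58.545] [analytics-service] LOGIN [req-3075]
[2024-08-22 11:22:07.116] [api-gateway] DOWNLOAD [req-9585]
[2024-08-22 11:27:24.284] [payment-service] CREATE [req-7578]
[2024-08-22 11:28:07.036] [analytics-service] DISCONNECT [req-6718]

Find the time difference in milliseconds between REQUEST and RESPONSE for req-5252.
60

To calculate latency:

1. Find REQUEST with id req-5252: 2024-08-22 11:08:23.796
2. Find RESPONSE with id req-5252: 2024-08-22 11:08:23.856
3. Latency: 2024-08-22 11:08:23.856 - 2024-08-22 11:08:23.796 = 60ms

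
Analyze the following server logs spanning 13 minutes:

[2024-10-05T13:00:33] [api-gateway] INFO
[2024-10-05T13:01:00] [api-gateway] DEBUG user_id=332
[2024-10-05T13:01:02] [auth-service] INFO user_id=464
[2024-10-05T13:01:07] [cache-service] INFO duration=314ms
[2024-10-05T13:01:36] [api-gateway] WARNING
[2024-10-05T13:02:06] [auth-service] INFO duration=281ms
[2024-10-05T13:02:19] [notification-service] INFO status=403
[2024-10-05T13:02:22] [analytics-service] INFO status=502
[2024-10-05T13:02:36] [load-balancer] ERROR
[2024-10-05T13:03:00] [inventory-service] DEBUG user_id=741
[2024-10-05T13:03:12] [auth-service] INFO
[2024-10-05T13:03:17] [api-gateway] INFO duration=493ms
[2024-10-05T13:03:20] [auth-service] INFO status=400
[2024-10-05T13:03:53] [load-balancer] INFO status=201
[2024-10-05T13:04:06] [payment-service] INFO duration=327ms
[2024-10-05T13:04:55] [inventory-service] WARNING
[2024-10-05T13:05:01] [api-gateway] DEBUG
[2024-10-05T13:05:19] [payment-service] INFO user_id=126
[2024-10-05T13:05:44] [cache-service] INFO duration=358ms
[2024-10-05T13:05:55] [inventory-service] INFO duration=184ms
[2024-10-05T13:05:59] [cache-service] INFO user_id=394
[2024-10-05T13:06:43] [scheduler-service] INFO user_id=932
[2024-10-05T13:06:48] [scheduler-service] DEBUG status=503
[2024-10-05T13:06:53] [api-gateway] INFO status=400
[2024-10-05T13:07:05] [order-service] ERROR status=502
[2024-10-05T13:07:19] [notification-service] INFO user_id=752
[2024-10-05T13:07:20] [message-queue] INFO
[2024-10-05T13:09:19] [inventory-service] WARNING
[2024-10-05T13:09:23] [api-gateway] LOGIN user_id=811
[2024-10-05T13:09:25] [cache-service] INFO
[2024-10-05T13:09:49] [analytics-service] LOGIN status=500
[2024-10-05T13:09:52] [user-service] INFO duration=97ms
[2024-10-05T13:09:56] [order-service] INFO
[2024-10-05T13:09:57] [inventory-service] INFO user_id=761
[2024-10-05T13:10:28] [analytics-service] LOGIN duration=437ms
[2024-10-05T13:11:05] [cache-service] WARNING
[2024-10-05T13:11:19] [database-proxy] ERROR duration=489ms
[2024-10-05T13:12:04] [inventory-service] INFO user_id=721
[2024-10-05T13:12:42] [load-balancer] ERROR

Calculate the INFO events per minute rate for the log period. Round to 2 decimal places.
1.85

To calculate the rate:

1. Count total INFO events: 24
2. Total time period: 13 minutes
3. Rate = 24 / 13 = 1.85 events per minute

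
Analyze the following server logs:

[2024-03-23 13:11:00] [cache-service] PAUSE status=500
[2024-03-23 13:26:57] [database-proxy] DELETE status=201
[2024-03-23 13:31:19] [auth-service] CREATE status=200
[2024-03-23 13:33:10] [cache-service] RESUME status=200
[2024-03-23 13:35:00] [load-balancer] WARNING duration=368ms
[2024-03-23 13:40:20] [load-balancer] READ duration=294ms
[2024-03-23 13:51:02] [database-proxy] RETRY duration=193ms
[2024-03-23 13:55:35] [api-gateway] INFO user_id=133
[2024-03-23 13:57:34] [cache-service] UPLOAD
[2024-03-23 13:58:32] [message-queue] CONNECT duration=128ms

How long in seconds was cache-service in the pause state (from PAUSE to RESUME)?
1330

To calculate state duration:

1. Find PAUSE event for cache-service: 2024-03-23 13:11:00
2. Find RESUME event for cache-service: 2024-03-23 13:33:10
3. Calculate duration: 2024-03-23 13:33:10 - 2024-03-23 13:11:00 = 1330 seconds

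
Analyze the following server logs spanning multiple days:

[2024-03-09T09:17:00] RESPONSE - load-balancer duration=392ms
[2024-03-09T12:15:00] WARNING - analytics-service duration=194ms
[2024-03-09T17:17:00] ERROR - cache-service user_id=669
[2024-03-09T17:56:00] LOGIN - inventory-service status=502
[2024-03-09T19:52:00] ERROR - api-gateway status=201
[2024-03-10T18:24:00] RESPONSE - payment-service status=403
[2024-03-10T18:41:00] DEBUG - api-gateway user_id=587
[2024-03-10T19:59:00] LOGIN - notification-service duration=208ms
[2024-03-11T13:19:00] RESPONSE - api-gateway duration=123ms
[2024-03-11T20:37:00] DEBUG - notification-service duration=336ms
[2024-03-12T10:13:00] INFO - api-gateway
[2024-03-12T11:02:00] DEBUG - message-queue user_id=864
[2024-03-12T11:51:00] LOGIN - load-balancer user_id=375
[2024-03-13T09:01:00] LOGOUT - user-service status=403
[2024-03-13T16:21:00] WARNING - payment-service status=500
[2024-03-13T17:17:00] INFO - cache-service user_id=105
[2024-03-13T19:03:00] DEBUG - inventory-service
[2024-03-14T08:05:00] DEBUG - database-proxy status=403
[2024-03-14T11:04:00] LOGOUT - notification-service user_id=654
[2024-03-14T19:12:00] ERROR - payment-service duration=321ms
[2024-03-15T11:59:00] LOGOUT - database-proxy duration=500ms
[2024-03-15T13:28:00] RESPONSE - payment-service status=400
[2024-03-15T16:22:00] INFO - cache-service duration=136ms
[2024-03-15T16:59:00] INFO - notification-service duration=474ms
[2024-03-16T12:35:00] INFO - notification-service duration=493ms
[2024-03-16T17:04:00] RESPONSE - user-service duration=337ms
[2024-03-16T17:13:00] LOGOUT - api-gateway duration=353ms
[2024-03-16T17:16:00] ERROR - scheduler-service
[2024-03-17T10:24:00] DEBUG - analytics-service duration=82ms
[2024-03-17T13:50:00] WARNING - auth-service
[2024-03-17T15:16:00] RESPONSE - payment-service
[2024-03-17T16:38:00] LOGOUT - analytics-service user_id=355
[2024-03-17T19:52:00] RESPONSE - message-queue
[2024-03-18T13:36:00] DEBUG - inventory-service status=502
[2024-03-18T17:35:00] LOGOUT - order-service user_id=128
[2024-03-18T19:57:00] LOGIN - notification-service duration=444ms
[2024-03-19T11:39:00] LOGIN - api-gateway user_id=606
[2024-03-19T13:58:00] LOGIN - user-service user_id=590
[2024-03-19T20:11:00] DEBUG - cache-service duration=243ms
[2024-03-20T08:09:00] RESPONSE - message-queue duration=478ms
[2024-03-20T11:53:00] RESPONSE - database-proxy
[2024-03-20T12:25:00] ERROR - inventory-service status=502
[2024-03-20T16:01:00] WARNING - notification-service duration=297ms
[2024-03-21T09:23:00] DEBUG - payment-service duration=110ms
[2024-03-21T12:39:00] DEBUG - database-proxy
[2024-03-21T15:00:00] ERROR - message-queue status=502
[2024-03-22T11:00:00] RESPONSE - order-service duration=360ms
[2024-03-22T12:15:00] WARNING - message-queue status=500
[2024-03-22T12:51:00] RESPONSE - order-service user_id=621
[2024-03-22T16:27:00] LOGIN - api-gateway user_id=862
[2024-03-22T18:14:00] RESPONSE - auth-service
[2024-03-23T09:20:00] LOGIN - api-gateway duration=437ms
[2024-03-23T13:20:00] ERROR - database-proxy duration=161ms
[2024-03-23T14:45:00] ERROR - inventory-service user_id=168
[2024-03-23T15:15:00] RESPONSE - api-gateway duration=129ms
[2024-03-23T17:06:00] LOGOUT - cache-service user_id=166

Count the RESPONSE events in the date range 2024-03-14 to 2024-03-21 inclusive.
6

To filter by date range:

1. Date range: 2024-03-14 through 2024-03-21, both dates inclusive
2. Filter for RESPONSE events whose date falls in this range
3. Count matching events: 6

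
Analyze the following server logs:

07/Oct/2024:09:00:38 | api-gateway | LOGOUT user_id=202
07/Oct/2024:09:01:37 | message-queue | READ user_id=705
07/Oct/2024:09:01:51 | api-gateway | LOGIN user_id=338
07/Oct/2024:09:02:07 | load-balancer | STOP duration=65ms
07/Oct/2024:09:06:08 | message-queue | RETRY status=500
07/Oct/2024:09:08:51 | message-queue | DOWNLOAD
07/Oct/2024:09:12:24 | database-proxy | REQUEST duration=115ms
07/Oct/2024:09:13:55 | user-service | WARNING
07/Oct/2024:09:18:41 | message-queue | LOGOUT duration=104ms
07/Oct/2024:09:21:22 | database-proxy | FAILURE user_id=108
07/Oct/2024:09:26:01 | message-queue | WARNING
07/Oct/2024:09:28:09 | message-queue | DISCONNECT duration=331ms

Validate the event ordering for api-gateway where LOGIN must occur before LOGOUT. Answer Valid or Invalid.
Invalid

To validate ordering:

1. Required order: LOGIN → LOGOUT
2. Rule: LOGIN must occur before LOGOUT
3. Check actual order of events for api-gateway
4. Result: Invalid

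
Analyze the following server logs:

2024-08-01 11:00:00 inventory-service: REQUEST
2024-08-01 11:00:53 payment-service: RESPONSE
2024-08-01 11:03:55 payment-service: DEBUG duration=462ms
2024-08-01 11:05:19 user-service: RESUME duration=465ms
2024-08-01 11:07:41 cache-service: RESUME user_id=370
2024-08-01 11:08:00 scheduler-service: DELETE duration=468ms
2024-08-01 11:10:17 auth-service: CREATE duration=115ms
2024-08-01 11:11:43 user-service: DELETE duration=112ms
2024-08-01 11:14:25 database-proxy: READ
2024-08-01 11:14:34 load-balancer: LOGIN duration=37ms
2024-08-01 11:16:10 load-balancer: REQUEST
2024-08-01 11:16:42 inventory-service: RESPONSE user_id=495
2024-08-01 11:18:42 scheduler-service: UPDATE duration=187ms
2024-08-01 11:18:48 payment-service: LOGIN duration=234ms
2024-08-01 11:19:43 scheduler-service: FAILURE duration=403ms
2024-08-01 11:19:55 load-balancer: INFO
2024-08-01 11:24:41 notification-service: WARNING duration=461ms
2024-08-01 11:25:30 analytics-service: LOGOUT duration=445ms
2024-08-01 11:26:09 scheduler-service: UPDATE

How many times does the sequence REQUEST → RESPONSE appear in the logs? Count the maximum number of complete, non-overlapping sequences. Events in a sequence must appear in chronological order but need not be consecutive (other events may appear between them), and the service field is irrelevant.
2

To count sequences:

1. Look for pattern: REQUEST → RESPONSE
2. Greedily scan the log in chronological order, matching each sequence element in turn (ignoring service)
3. Each time the full pattern completes, increment the count and restart matching from the next event
4. Complete non-overlapping sequences found: 2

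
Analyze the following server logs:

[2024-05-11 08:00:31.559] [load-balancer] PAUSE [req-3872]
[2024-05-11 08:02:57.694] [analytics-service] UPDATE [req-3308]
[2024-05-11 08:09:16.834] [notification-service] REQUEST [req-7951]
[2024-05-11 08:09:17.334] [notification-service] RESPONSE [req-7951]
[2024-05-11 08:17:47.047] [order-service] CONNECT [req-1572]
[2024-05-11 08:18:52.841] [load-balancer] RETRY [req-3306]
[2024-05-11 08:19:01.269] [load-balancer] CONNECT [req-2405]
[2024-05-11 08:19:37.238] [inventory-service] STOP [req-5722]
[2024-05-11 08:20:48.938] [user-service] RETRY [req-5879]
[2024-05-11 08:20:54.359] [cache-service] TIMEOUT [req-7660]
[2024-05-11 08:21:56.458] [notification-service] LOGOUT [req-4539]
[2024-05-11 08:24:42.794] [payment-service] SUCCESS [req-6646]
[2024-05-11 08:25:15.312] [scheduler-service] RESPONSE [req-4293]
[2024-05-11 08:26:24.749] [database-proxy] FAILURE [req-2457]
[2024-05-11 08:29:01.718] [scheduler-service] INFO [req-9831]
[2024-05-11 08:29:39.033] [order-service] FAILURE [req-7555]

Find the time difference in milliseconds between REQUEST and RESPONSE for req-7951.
500

To calculate latency:

1. Find REQUEST with id req-7951: 2024-05-11 08:09:16.834
2. Find RESPONSE with id req-7951: 2024-05-11 08:09:17.334
3. Latency: 2024-05-11 08:09:17.334 - 2024-05-11 08:09:16.834 = 500ms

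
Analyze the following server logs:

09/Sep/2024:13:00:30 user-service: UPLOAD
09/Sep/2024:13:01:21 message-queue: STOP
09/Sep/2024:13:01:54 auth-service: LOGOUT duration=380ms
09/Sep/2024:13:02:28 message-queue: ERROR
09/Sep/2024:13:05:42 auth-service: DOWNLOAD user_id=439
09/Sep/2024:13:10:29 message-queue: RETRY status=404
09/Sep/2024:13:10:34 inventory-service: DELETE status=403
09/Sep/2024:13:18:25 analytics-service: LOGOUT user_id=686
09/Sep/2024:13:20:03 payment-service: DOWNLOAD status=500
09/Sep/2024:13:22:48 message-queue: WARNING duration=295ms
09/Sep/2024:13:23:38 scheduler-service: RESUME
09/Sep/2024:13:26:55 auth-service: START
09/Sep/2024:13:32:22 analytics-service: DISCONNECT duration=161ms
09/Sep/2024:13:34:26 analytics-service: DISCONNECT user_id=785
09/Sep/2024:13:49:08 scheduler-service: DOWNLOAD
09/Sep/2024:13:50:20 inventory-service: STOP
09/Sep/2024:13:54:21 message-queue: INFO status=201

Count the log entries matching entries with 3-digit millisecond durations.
3

To find matching entries:

1. Pattern to match: entries with 3-digit millisecond durations
2. Scan each log entry for the pattern
3. Count matches: 3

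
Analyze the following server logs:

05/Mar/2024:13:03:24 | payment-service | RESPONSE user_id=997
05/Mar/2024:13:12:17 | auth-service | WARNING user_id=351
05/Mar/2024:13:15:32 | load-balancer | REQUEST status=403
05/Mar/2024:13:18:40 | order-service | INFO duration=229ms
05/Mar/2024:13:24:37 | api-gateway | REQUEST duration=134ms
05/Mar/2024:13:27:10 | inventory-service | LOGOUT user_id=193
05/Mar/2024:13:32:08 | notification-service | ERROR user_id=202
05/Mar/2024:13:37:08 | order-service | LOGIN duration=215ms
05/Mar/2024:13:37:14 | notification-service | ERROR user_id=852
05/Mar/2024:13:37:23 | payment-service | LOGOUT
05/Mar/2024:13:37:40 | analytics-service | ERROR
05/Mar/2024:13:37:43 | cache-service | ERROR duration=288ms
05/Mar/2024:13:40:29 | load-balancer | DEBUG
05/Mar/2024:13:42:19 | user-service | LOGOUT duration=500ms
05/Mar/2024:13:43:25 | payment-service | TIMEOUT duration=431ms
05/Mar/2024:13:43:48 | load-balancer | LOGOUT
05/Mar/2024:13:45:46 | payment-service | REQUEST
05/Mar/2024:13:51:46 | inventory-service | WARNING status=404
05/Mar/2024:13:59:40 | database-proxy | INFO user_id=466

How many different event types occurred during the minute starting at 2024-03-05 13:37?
3

To count unique event types:

1. Filter events in the minute starting at 2024-03-05 13:37
2. Extract event types from matching entries
3. Count unique types: 3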